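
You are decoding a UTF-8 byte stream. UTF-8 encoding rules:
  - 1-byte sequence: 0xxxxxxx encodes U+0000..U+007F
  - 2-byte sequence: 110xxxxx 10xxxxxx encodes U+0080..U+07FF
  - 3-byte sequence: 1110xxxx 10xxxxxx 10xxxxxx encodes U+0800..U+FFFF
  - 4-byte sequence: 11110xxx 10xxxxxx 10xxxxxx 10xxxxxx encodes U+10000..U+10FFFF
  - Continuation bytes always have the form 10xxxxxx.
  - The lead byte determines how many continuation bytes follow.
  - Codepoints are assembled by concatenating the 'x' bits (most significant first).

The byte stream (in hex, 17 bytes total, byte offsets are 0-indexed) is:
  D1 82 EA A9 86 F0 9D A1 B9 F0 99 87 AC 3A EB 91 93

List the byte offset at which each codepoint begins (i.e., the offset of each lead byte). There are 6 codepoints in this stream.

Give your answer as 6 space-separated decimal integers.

Answer: 0 2 5 9 13 14

Derivation:
Byte[0]=D1: 2-byte lead, need 1 cont bytes. acc=0x11
Byte[1]=82: continuation. acc=(acc<<6)|0x02=0x442
Completed: cp=U+0442 (starts at byte 0)
Byte[2]=EA: 3-byte lead, need 2 cont bytes. acc=0xA
Byte[3]=A9: continuation. acc=(acc<<6)|0x29=0x2A9
Byte[4]=86: continuation. acc=(acc<<6)|0x06=0xAA46
Completed: cp=U+AA46 (starts at byte 2)
Byte[5]=F0: 4-byte lead, need 3 cont bytes. acc=0x0
Byte[6]=9D: continuation. acc=(acc<<6)|0x1D=0x1D
Byte[7]=A1: continuation. acc=(acc<<6)|0x21=0x761
Byte[8]=B9: continuation. acc=(acc<<6)|0x39=0x1D879
Completed: cp=U+1D879 (starts at byte 5)
Byte[9]=F0: 4-byte lead, need 3 cont bytes. acc=0x0
Byte[10]=99: continuation. acc=(acc<<6)|0x19=0x19
Byte[11]=87: continuation. acc=(acc<<6)|0x07=0x647
Byte[12]=AC: continuation. acc=(acc<<6)|0x2C=0x191EC
Completed: cp=U+191EC (starts at byte 9)
Byte[13]=3A: 1-byte ASCII. cp=U+003A
Byte[14]=EB: 3-byte lead, need 2 cont bytes. acc=0xB
Byte[15]=91: continuation. acc=(acc<<6)|0x11=0x2D1
Byte[16]=93: continuation. acc=(acc<<6)|0x13=0xB453
Completed: cp=U+B453 (starts at byte 14)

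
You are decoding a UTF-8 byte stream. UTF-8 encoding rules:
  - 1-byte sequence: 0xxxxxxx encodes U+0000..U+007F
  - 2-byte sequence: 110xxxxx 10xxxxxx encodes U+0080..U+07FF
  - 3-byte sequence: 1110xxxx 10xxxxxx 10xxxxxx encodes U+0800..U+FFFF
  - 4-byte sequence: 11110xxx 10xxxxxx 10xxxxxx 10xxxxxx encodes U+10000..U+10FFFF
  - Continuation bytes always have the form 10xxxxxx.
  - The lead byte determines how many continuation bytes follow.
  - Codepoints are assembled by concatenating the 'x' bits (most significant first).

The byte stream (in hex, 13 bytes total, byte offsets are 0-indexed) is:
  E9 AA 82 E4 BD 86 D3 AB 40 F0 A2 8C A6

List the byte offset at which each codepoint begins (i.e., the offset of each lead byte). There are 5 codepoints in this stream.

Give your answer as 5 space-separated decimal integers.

Byte[0]=E9: 3-byte lead, need 2 cont bytes. acc=0x9
Byte[1]=AA: continuation. acc=(acc<<6)|0x2A=0x26A
Byte[2]=82: continuation. acc=(acc<<6)|0x02=0x9A82
Completed: cp=U+9A82 (starts at byte 0)
Byte[3]=E4: 3-byte lead, need 2 cont bytes. acc=0x4
Byte[4]=BD: continuation. acc=(acc<<6)|0x3D=0x13D
Byte[5]=86: continuation. acc=(acc<<6)|0x06=0x4F46
Completed: cp=U+4F46 (starts at byte 3)
Byte[6]=D3: 2-byte lead, need 1 cont bytes. acc=0x13
Byte[7]=AB: continuation. acc=(acc<<6)|0x2B=0x4EB
Completed: cp=U+04EB (starts at byte 6)
Byte[8]=40: 1-byte ASCII. cp=U+0040
Byte[9]=F0: 4-byte lead, need 3 cont bytes. acc=0x0
Byte[10]=A2: continuation. acc=(acc<<6)|0x22=0x22
Byte[11]=8C: continuation. acc=(acc<<6)|0x0C=0x88C
Byte[12]=A6: continuation. acc=(acc<<6)|0x26=0x22326
Completed: cp=U+22326 (starts at byte 9)

Answer: 0 3 6 8 9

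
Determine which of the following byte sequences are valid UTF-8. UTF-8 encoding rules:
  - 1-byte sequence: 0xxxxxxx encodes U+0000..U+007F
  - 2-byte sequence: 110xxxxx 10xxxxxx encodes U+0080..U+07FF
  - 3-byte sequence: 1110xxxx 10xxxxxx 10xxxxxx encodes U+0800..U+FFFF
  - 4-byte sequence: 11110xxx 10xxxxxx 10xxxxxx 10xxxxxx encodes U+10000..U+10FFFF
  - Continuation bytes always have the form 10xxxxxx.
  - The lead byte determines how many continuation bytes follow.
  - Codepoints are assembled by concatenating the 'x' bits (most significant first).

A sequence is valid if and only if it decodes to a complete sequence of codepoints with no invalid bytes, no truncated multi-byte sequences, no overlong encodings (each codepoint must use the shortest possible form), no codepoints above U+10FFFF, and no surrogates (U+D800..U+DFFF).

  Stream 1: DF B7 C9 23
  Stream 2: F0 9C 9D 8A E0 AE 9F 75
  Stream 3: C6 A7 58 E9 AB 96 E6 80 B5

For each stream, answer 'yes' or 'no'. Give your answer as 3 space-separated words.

Stream 1: error at byte offset 3. INVALID
Stream 2: decodes cleanly. VALID
Stream 3: decodes cleanly. VALID

Answer: no yes yes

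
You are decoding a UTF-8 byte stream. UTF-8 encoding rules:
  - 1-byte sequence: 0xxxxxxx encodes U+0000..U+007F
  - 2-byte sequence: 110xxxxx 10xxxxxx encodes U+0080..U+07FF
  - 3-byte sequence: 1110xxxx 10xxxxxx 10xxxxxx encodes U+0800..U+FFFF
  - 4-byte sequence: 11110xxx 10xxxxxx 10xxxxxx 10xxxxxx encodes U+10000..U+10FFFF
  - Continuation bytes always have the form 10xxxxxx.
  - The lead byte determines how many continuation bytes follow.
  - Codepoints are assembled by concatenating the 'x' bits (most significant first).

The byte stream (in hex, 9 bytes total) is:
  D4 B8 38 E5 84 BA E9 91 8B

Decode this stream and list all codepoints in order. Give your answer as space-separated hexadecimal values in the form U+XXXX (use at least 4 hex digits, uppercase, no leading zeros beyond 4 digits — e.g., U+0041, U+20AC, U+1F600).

Answer: U+0538 U+0038 U+513A U+944B

Derivation:
Byte[0]=D4: 2-byte lead, need 1 cont bytes. acc=0x14
Byte[1]=B8: continuation. acc=(acc<<6)|0x38=0x538
Completed: cp=U+0538 (starts at byte 0)
Byte[2]=38: 1-byte ASCII. cp=U+0038
Byte[3]=E5: 3-byte lead, need 2 cont bytes. acc=0x5
Byte[4]=84: continuation. acc=(acc<<6)|0x04=0x144
Byte[5]=BA: continuation. acc=(acc<<6)|0x3A=0x513A
Completed: cp=U+513A (starts at byte 3)
Byte[6]=E9: 3-byte lead, need 2 cont bytes. acc=0x9
Byte[7]=91: continuation. acc=(acc<<6)|0x11=0x251
Byte[8]=8B: continuation. acc=(acc<<6)|0x0B=0x944B
Completed: cp=U+944B (starts at byte 6)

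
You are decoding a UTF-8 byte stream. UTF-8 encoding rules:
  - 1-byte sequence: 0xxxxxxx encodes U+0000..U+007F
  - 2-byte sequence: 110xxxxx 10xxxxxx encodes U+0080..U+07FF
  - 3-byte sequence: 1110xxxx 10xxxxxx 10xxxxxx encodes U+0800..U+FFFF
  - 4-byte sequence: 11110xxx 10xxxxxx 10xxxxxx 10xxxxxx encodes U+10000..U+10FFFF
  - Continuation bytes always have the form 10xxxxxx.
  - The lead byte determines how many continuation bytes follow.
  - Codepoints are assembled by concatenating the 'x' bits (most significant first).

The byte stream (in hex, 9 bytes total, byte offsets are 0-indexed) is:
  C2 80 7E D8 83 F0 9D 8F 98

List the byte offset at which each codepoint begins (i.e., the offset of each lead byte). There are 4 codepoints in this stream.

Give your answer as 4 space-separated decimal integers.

Answer: 0 2 3 5

Derivation:
Byte[0]=C2: 2-byte lead, need 1 cont bytes. acc=0x2
Byte[1]=80: continuation. acc=(acc<<6)|0x00=0x80
Completed: cp=U+0080 (starts at byte 0)
Byte[2]=7E: 1-byte ASCII. cp=U+007E
Byte[3]=D8: 2-byte lead, need 1 cont bytes. acc=0x18
Byte[4]=83: continuation. acc=(acc<<6)|0x03=0x603
Completed: cp=U+0603 (starts at byte 3)
Byte[5]=F0: 4-byte lead, need 3 cont bytes. acc=0x0
Byte[6]=9D: continuation. acc=(acc<<6)|0x1D=0x1D
Byte[7]=8F: continuation. acc=(acc<<6)|0x0F=0x74F
Byte[8]=98: continuation. acc=(acc<<6)|0x18=0x1D3D8
Completed: cp=U+1D3D8 (starts at byte 5)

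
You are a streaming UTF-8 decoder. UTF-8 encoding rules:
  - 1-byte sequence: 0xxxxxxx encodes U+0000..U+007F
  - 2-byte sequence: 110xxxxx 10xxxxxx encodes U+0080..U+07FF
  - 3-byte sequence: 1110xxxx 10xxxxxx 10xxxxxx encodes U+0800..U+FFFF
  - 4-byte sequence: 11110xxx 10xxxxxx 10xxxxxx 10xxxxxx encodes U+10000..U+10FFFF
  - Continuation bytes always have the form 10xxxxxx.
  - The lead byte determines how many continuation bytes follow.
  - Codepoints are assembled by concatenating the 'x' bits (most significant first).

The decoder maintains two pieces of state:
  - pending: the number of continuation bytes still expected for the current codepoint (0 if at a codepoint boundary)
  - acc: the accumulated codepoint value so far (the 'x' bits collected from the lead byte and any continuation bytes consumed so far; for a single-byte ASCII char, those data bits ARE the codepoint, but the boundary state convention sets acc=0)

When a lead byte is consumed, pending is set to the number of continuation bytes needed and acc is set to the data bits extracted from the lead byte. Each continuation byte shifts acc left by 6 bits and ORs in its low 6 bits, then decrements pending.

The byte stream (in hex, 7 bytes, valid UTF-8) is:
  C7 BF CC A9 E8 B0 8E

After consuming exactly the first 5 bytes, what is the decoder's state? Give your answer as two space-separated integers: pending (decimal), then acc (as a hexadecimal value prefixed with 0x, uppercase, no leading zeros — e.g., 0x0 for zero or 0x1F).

Answer: 2 0x8

Derivation:
Byte[0]=C7: 2-byte lead. pending=1, acc=0x7
Byte[1]=BF: continuation. acc=(acc<<6)|0x3F=0x1FF, pending=0
Byte[2]=CC: 2-byte lead. pending=1, acc=0xC
Byte[3]=A9: continuation. acc=(acc<<6)|0x29=0x329, pending=0
Byte[4]=E8: 3-byte lead. pending=2, acc=0x8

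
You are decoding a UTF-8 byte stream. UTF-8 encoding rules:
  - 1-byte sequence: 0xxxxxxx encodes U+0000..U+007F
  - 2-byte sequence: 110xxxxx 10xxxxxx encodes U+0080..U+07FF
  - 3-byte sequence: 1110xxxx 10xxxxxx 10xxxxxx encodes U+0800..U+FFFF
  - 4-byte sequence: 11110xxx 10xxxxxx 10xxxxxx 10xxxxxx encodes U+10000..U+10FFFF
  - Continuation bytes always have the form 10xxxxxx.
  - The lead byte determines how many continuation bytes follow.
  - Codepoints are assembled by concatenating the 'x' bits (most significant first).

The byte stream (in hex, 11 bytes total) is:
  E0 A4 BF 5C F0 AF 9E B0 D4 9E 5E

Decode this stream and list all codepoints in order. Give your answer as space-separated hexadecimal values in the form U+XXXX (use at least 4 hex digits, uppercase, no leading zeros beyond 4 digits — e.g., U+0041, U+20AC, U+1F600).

Byte[0]=E0: 3-byte lead, need 2 cont bytes. acc=0x0
Byte[1]=A4: continuation. acc=(acc<<6)|0x24=0x24
Byte[2]=BF: continuation. acc=(acc<<6)|0x3F=0x93F
Completed: cp=U+093F (starts at byte 0)
Byte[3]=5C: 1-byte ASCII. cp=U+005C
Byte[4]=F0: 4-byte lead, need 3 cont bytes. acc=0x0
Byte[5]=AF: continuation. acc=(acc<<6)|0x2F=0x2F
Byte[6]=9E: continuation. acc=(acc<<6)|0x1E=0xBDE
Byte[7]=B0: continuation. acc=(acc<<6)|0x30=0x2F7B0
Completed: cp=U+2F7B0 (starts at byte 4)
Byte[8]=D4: 2-byte lead, need 1 cont bytes. acc=0x14
Byte[9]=9E: continuation. acc=(acc<<6)|0x1E=0x51E
Completed: cp=U+051E (starts at byte 8)
Byte[10]=5E: 1-byte ASCII. cp=U+005E

Answer: U+093F U+005C U+2F7B0 U+051E U+005E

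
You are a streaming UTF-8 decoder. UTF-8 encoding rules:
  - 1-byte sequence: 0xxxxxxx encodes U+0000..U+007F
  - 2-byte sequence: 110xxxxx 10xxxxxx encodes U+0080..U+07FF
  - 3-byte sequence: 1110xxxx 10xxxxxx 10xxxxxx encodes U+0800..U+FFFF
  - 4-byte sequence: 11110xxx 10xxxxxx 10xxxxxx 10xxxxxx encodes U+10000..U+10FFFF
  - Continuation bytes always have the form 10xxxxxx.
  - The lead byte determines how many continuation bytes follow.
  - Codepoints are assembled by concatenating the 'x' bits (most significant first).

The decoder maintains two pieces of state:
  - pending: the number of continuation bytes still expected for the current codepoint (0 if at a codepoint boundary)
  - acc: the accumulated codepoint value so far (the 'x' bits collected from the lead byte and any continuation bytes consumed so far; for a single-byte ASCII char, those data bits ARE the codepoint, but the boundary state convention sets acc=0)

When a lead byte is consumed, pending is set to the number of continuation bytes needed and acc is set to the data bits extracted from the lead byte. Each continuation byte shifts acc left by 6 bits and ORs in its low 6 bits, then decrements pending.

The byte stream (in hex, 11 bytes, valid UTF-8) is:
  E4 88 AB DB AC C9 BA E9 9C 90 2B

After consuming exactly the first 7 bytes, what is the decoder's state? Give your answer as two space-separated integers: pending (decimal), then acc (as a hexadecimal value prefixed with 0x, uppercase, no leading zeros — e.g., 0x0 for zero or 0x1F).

Byte[0]=E4: 3-byte lead. pending=2, acc=0x4
Byte[1]=88: continuation. acc=(acc<<6)|0x08=0x108, pending=1
Byte[2]=AB: continuation. acc=(acc<<6)|0x2B=0x422B, pending=0
Byte[3]=DB: 2-byte lead. pending=1, acc=0x1B
Byte[4]=AC: continuation. acc=(acc<<6)|0x2C=0x6EC, pending=0
Byte[5]=C9: 2-byte lead. pending=1, acc=0x9
Byte[6]=BA: continuation. acc=(acc<<6)|0x3A=0x27A, pending=0

Answer: 0 0x27A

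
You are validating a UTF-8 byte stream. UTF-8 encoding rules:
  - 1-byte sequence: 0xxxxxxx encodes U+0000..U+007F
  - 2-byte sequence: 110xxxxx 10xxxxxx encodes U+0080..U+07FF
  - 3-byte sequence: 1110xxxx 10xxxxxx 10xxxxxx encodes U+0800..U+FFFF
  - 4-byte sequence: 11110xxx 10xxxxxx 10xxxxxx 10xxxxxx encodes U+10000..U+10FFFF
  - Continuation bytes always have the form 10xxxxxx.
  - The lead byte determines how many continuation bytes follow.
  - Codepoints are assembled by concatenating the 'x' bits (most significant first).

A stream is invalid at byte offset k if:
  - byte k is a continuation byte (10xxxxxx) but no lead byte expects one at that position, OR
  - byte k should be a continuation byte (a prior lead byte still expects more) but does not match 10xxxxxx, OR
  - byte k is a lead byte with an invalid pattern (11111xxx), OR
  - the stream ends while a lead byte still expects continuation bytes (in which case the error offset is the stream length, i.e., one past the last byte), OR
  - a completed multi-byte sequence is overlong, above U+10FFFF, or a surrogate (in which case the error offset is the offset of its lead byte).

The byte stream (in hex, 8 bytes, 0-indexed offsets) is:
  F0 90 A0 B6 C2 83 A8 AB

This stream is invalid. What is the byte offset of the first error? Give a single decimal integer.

Answer: 6

Derivation:
Byte[0]=F0: 4-byte lead, need 3 cont bytes. acc=0x0
Byte[1]=90: continuation. acc=(acc<<6)|0x10=0x10
Byte[2]=A0: continuation. acc=(acc<<6)|0x20=0x420
Byte[3]=B6: continuation. acc=(acc<<6)|0x36=0x10836
Completed: cp=U+10836 (starts at byte 0)
Byte[4]=C2: 2-byte lead, need 1 cont bytes. acc=0x2
Byte[5]=83: continuation. acc=(acc<<6)|0x03=0x83
Completed: cp=U+0083 (starts at byte 4)
Byte[6]=A8: INVALID lead byte (not 0xxx/110x/1110/11110)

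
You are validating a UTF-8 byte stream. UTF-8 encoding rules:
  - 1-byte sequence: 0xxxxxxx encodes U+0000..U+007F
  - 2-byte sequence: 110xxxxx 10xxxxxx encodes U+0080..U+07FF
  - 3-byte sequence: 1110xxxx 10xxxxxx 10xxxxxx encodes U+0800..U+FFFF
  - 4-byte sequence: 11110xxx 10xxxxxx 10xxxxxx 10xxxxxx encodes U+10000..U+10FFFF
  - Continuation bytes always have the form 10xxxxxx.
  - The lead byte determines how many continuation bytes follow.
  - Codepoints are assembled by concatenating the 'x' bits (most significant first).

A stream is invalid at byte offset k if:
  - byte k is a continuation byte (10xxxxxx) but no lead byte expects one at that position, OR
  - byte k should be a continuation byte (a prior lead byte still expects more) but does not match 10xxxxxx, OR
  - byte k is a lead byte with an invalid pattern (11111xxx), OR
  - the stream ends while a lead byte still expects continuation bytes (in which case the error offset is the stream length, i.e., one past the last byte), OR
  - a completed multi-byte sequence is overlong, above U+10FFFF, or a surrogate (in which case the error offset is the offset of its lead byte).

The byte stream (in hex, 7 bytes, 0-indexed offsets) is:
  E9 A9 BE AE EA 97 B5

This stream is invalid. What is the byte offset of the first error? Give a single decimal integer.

Byte[0]=E9: 3-byte lead, need 2 cont bytes. acc=0x9
Byte[1]=A9: continuation. acc=(acc<<6)|0x29=0x269
Byte[2]=BE: continuation. acc=(acc<<6)|0x3E=0x9A7E
Completed: cp=U+9A7E (starts at byte 0)
Byte[3]=AE: INVALID lead byte (not 0xxx/110x/1110/11110)

Answer: 3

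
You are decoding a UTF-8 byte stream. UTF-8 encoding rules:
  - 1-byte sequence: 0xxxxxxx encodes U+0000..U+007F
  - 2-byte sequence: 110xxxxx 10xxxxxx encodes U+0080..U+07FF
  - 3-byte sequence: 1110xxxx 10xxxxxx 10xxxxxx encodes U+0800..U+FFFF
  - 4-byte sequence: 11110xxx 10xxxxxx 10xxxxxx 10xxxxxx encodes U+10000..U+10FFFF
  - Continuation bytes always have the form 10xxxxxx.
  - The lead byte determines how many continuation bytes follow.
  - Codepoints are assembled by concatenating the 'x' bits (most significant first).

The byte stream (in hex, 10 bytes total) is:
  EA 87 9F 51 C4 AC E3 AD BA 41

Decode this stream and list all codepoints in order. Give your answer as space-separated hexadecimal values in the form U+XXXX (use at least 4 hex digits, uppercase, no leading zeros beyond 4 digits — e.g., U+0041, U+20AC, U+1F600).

Byte[0]=EA: 3-byte lead, need 2 cont bytes. acc=0xA
Byte[1]=87: continuation. acc=(acc<<6)|0x07=0x287
Byte[2]=9F: continuation. acc=(acc<<6)|0x1F=0xA1DF
Completed: cp=U+A1DF (starts at byte 0)
Byte[3]=51: 1-byte ASCII. cp=U+0051
Byte[4]=C4: 2-byte lead, need 1 cont bytes. acc=0x4
Byte[5]=AC: continuation. acc=(acc<<6)|0x2C=0x12C
Completed: cp=U+012C (starts at byte 4)
Byte[6]=E3: 3-byte lead, need 2 cont bytes. acc=0x3
Byte[7]=AD: continuation. acc=(acc<<6)|0x2D=0xED
Byte[8]=BA: continuation. acc=(acc<<6)|0x3A=0x3B7A
Completed: cp=U+3B7A (starts at byte 6)
Byte[9]=41: 1-byte ASCII. cp=U+0041

Answer: U+A1DF U+0051 U+012C U+3B7A U+0041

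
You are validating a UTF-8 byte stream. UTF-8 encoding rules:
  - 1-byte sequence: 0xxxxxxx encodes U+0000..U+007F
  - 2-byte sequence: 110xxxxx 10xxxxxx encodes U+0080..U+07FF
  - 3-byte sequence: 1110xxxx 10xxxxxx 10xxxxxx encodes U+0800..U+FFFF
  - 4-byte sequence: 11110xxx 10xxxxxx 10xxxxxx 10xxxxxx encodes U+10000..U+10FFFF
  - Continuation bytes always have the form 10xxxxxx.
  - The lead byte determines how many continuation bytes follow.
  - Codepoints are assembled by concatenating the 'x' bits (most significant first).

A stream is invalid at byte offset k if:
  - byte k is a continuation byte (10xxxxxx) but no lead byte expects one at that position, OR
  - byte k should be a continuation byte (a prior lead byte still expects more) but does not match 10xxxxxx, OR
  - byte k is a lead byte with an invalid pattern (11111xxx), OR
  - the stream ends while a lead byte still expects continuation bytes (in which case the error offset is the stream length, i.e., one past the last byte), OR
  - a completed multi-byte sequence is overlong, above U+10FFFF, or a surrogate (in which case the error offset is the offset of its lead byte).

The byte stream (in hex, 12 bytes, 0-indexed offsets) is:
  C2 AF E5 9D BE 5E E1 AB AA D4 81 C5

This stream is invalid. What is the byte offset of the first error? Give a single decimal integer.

Answer: 12

Derivation:
Byte[0]=C2: 2-byte lead, need 1 cont bytes. acc=0x2
Byte[1]=AF: continuation. acc=(acc<<6)|0x2F=0xAF
Completed: cp=U+00AF (starts at byte 0)
Byte[2]=E5: 3-byte lead, need 2 cont bytes. acc=0x5
Byte[3]=9D: continuation. acc=(acc<<6)|0x1D=0x15D
Byte[4]=BE: continuation. acc=(acc<<6)|0x3E=0x577E
Completed: cp=U+577E (starts at byte 2)
Byte[5]=5E: 1-byte ASCII. cp=U+005E
Byte[6]=E1: 3-byte lead, need 2 cont bytes. acc=0x1
Byte[7]=AB: continuation. acc=(acc<<6)|0x2B=0x6B
Byte[8]=AA: continuation. acc=(acc<<6)|0x2A=0x1AEA
Completed: cp=U+1AEA (starts at byte 6)
Byte[9]=D4: 2-byte lead, need 1 cont bytes. acc=0x14
Byte[10]=81: continuation. acc=(acc<<6)|0x01=0x501
Completed: cp=U+0501 (starts at byte 9)
Byte[11]=C5: 2-byte lead, need 1 cont bytes. acc=0x5
Byte[12]: stream ended, expected continuation. INVALID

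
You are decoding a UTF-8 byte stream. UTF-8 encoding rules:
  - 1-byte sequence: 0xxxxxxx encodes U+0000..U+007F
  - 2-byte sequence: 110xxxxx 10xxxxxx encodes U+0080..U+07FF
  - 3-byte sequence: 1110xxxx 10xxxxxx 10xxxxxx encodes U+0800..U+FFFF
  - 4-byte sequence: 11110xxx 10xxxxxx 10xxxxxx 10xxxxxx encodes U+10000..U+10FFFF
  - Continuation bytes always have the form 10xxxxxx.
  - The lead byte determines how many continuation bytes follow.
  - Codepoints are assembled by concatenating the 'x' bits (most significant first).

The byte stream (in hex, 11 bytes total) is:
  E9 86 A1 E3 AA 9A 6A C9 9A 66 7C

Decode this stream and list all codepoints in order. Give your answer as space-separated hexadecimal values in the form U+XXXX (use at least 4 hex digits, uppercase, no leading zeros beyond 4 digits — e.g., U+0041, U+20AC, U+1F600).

Byte[0]=E9: 3-byte lead, need 2 cont bytes. acc=0x9
Byte[1]=86: continuation. acc=(acc<<6)|0x06=0x246
Byte[2]=A1: continuation. acc=(acc<<6)|0x21=0x91A1
Completed: cp=U+91A1 (starts at byte 0)
Byte[3]=E3: 3-byte lead, need 2 cont bytes. acc=0x3
Byte[4]=AA: continuation. acc=(acc<<6)|0x2A=0xEA
Byte[5]=9A: continuation. acc=(acc<<6)|0x1A=0x3A9A
Completed: cp=U+3A9A (starts at byte 3)
Byte[6]=6A: 1-byte ASCII. cp=U+006A
Byte[7]=C9: 2-byte lead, need 1 cont bytes. acc=0x9
Byte[8]=9A: continuation. acc=(acc<<6)|0x1A=0x25A
Completed: cp=U+025A (starts at byte 7)
Byte[9]=66: 1-byte ASCII. cp=U+0066
Byte[10]=7C: 1-byte ASCII. cp=U+007C

Answer: U+91A1 U+3A9A U+006A U+025A U+0066 U+007C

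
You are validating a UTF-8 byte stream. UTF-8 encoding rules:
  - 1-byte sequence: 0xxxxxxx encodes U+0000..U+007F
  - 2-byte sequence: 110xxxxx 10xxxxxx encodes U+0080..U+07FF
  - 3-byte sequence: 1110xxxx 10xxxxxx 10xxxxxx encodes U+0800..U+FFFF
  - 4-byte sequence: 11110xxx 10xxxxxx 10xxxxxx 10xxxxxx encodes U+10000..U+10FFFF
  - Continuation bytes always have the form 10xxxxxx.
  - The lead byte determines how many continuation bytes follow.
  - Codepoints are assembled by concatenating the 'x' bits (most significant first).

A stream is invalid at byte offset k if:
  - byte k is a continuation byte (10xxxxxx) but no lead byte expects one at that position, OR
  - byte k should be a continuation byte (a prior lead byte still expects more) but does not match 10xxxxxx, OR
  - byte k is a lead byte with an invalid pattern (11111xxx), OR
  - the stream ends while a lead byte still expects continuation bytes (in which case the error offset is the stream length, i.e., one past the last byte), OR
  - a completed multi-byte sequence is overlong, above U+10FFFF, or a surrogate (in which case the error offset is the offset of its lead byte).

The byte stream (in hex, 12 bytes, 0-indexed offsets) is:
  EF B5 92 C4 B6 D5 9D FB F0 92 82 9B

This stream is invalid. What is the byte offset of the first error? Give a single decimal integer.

Answer: 7

Derivation:
Byte[0]=EF: 3-byte lead, need 2 cont bytes. acc=0xF
Byte[1]=B5: continuation. acc=(acc<<6)|0x35=0x3F5
Byte[2]=92: continuation. acc=(acc<<6)|0x12=0xFD52
Completed: cp=U+FD52 (starts at byte 0)
Byte[3]=C4: 2-byte lead, need 1 cont bytes. acc=0x4
Byte[4]=B6: continuation. acc=(acc<<6)|0x36=0x136
Completed: cp=U+0136 (starts at byte 3)
Byte[5]=D5: 2-byte lead, need 1 cont bytes. acc=0x15
Byte[6]=9D: continuation. acc=(acc<<6)|0x1D=0x55D
Completed: cp=U+055D (starts at byte 5)
Byte[7]=FB: INVALID lead byte (not 0xxx/110x/1110/11110)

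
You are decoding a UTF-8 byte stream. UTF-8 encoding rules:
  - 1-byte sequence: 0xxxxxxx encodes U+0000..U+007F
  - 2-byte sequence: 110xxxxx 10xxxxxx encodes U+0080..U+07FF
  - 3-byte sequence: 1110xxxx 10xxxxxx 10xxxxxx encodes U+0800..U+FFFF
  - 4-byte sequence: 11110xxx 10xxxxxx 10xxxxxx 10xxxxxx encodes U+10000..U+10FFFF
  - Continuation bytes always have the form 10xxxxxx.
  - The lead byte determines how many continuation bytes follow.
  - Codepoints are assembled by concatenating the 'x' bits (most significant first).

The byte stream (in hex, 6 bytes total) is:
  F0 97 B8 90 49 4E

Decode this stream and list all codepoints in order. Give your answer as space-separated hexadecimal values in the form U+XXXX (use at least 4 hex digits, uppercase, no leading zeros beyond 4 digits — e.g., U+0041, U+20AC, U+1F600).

Answer: U+17E10 U+0049 U+004E

Derivation:
Byte[0]=F0: 4-byte lead, need 3 cont bytes. acc=0x0
Byte[1]=97: continuation. acc=(acc<<6)|0x17=0x17
Byte[2]=B8: continuation. acc=(acc<<6)|0x38=0x5F8
Byte[3]=90: continuation. acc=(acc<<6)|0x10=0x17E10
Completed: cp=U+17E10 (starts at byte 0)
Byte[4]=49: 1-byte ASCII. cp=U+0049
Byte[5]=4E: 1-byte ASCII. cp=U+004E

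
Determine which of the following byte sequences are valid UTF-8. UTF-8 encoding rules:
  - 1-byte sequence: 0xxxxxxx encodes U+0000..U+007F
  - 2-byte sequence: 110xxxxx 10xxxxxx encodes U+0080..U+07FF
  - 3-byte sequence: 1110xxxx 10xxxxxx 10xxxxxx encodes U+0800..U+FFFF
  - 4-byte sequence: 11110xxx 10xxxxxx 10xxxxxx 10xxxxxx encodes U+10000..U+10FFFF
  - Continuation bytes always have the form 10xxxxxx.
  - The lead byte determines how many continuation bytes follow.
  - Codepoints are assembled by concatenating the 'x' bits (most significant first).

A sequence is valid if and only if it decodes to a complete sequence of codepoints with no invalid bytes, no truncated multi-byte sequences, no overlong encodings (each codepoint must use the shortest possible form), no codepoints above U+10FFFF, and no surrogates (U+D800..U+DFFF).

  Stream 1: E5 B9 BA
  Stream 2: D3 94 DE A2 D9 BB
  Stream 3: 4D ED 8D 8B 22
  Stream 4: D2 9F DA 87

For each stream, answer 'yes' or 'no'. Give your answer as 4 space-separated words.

Stream 1: decodes cleanly. VALID
Stream 2: decodes cleanly. VALID
Stream 3: decodes cleanly. VALID
Stream 4: decodes cleanly. VALID

Answer: yes yes yes yes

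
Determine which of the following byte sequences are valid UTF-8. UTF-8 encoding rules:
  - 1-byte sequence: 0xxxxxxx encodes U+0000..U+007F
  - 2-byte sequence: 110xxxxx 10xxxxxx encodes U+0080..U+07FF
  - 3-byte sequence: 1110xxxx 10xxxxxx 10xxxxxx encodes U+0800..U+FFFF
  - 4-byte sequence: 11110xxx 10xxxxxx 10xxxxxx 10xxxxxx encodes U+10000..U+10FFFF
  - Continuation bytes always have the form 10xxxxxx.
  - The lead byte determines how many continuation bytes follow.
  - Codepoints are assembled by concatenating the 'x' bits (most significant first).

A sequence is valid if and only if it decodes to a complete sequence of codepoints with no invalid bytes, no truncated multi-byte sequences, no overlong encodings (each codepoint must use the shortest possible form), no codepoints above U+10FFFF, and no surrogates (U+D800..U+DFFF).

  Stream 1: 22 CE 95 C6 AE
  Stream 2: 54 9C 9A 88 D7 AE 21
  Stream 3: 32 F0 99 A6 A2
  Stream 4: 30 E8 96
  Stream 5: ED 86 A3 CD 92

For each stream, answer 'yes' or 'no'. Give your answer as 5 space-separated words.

Answer: yes no yes no yes

Derivation:
Stream 1: decodes cleanly. VALID
Stream 2: error at byte offset 1. INVALID
Stream 3: decodes cleanly. VALID
Stream 4: error at byte offset 3. INVALID
Stream 5: decodes cleanly. VALID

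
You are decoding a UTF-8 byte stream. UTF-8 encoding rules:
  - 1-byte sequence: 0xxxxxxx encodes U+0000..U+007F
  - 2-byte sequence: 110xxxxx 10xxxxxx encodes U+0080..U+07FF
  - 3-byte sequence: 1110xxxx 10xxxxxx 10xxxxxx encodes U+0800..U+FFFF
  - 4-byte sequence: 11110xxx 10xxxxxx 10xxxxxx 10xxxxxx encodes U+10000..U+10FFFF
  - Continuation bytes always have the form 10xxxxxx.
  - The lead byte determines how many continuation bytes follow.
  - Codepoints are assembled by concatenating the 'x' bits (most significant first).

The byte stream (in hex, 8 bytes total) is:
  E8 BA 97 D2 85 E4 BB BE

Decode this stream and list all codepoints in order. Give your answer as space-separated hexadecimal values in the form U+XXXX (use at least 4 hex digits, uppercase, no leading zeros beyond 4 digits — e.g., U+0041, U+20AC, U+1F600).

Answer: U+8E97 U+0485 U+4EFE

Derivation:
Byte[0]=E8: 3-byte lead, need 2 cont bytes. acc=0x8
Byte[1]=BA: continuation. acc=(acc<<6)|0x3A=0x23A
Byte[2]=97: continuation. acc=(acc<<6)|0x17=0x8E97
Completed: cp=U+8E97 (starts at byte 0)
Byte[3]=D2: 2-byte lead, need 1 cont bytes. acc=0x12
Byte[4]=85: continuation. acc=(acc<<6)|0x05=0x485
Completed: cp=U+0485 (starts at byte 3)
Byte[5]=E4: 3-byte lead, need 2 cont bytes. acc=0x4
Byte[6]=BB: continuation. acc=(acc<<6)|0x3B=0x13B
Byte[7]=BE: continuation. acc=(acc<<6)|0x3E=0x4EFE
Completed: cp=U+4EFE (starts at byte 5)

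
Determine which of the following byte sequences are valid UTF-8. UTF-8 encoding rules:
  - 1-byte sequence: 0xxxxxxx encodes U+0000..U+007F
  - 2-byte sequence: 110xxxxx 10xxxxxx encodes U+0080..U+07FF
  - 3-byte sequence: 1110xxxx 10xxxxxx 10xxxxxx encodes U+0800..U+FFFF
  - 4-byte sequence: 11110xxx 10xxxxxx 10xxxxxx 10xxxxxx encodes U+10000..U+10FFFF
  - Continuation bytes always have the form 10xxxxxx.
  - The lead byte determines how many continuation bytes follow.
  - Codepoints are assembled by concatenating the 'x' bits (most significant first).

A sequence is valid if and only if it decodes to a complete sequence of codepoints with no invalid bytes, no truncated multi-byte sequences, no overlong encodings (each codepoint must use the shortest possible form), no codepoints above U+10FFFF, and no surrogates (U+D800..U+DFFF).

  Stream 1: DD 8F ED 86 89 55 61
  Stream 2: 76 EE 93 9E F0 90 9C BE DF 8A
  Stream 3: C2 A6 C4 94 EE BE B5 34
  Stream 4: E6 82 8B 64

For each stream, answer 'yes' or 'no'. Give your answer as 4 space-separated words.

Answer: yes yes yes yes

Derivation:
Stream 1: decodes cleanly. VALID
Stream 2: decodes cleanly. VALID
Stream 3: decodes cleanly. VALID
Stream 4: decodes cleanly. VALID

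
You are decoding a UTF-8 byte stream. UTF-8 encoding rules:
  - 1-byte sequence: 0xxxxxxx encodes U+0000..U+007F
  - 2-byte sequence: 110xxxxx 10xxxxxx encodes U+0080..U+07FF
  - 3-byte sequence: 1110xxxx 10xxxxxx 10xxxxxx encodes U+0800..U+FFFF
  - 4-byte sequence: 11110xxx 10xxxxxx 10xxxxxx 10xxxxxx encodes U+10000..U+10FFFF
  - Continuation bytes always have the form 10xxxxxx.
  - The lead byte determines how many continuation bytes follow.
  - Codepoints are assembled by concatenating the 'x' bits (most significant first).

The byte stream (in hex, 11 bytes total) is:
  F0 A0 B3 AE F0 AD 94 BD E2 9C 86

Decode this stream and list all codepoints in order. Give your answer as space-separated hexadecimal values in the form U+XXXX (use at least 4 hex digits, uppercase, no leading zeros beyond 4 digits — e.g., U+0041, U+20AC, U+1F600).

Answer: U+20CEE U+2D53D U+2706

Derivation:
Byte[0]=F0: 4-byte lead, need 3 cont bytes. acc=0x0
Byte[1]=A0: continuation. acc=(acc<<6)|0x20=0x20
Byte[2]=B3: continuation. acc=(acc<<6)|0x33=0x833
Byte[3]=AE: continuation. acc=(acc<<6)|0x2E=0x20CEE
Completed: cp=U+20CEE (starts at byte 0)
Byte[4]=F0: 4-byte lead, need 3 cont bytes. acc=0x0
Byte[5]=AD: continuation. acc=(acc<<6)|0x2D=0x2D
Byte[6]=94: continuation. acc=(acc<<6)|0x14=0xB54
Byte[7]=BD: continuation. acc=(acc<<6)|0x3D=0x2D53D
Completed: cp=U+2D53D (starts at byte 4)
Byte[8]=E2: 3-byte lead, need 2 cont bytes. acc=0x2
Byte[9]=9C: continuation. acc=(acc<<6)|0x1C=0x9C
Byte[10]=86: continuation. acc=(acc<<6)|0x06=0x2706
Completed: cp=U+2706 (starts at byte 8)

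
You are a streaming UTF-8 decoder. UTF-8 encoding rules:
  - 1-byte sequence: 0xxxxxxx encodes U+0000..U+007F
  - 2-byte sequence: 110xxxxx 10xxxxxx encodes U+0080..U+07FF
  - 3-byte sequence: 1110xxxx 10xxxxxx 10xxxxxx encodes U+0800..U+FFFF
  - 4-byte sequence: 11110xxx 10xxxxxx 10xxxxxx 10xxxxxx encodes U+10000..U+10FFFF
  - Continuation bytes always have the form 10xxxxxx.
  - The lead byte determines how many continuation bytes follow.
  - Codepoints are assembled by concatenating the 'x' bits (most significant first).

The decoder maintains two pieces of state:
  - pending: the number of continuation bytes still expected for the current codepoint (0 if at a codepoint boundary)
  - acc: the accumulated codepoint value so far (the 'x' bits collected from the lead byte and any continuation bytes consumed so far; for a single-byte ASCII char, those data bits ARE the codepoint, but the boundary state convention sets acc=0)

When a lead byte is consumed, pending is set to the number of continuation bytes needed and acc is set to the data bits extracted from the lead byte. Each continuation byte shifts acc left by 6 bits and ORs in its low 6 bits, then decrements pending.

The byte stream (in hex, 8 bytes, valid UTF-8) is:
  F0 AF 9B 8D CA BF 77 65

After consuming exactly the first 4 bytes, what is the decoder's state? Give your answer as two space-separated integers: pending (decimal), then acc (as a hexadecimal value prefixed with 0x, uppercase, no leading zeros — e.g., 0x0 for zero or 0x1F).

Answer: 0 0x2F6CD

Derivation:
Byte[0]=F0: 4-byte lead. pending=3, acc=0x0
Byte[1]=AF: continuation. acc=(acc<<6)|0x2F=0x2F, pending=2
Byte[2]=9B: continuation. acc=(acc<<6)|0x1B=0xBDB, pending=1
Byte[3]=8D: continuation. acc=(acc<<6)|0x0D=0x2F6CD, pending=0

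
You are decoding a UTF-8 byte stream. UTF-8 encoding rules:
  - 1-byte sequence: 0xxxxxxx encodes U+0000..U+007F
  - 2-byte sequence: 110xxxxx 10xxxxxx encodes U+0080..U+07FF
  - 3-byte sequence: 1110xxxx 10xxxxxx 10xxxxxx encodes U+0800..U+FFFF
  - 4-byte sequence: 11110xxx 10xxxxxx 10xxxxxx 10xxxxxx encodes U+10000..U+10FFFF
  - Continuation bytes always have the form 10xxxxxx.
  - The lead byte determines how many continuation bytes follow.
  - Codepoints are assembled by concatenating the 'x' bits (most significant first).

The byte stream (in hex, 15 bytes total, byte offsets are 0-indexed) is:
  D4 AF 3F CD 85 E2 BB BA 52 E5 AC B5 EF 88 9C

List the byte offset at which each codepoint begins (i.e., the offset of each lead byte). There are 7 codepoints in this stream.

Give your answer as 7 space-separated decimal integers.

Answer: 0 2 3 5 8 9 12

Derivation:
Byte[0]=D4: 2-byte lead, need 1 cont bytes. acc=0x14
Byte[1]=AF: continuation. acc=(acc<<6)|0x2F=0x52F
Completed: cp=U+052F (starts at byte 0)
Byte[2]=3F: 1-byte ASCII. cp=U+003F
Byte[3]=CD: 2-byte lead, need 1 cont bytes. acc=0xD
Byte[4]=85: continuation. acc=(acc<<6)|0x05=0x345
Completed: cp=U+0345 (starts at byte 3)
Byte[5]=E2: 3-byte lead, need 2 cont bytes. acc=0x2
Byte[6]=BB: continuation. acc=(acc<<6)|0x3B=0xBB
Byte[7]=BA: continuation. acc=(acc<<6)|0x3A=0x2EFA
Completed: cp=U+2EFA (starts at byte 5)
Byte[8]=52: 1-byte ASCII. cp=U+0052
Byte[9]=E5: 3-byte lead, need 2 cont bytes. acc=0x5
Byte[10]=AC: continuation. acc=(acc<<6)|0x2C=0x16C
Byte[11]=B5: continuation. acc=(acc<<6)|0x35=0x5B35
Completed: cp=U+5B35 (starts at byte 9)
Byte[12]=EF: 3-byte lead, need 2 cont bytes. acc=0xF
Byte[13]=88: continuation. acc=(acc<<6)|0x08=0x3C8
Byte[14]=9C: continuation. acc=(acc<<6)|0x1C=0xF21C
Completed: cp=U+F21C (starts at byte 12)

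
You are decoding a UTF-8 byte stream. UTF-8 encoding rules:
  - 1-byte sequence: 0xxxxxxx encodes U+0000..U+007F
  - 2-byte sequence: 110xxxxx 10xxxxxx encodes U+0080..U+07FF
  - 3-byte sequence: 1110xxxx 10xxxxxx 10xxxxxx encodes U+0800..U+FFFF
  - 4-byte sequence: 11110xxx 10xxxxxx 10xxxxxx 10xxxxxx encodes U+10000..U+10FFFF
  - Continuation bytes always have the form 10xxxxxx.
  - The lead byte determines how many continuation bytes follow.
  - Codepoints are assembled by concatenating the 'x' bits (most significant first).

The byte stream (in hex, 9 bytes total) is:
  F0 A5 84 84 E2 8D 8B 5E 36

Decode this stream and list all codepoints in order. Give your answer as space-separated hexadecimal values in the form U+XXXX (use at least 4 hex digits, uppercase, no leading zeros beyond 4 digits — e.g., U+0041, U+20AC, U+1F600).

Answer: U+25104 U+234B U+005E U+0036

Derivation:
Byte[0]=F0: 4-byte lead, need 3 cont bytes. acc=0x0
Byte[1]=A5: continuation. acc=(acc<<6)|0x25=0x25
Byte[2]=84: continuation. acc=(acc<<6)|0x04=0x944
Byte[3]=84: continuation. acc=(acc<<6)|0x04=0x25104
Completed: cp=U+25104 (starts at byte 0)
Byte[4]=E2: 3-byte lead, need 2 cont bytes. acc=0x2
Byte[5]=8D: continuation. acc=(acc<<6)|0x0D=0x8D
Byte[6]=8B: continuation. acc=(acc<<6)|0x0B=0x234B
Completed: cp=U+234B (starts at byte 4)
Byte[7]=5E: 1-byte ASCII. cp=U+005E
Byte[8]=36: 1-byte ASCII. cp=U+0036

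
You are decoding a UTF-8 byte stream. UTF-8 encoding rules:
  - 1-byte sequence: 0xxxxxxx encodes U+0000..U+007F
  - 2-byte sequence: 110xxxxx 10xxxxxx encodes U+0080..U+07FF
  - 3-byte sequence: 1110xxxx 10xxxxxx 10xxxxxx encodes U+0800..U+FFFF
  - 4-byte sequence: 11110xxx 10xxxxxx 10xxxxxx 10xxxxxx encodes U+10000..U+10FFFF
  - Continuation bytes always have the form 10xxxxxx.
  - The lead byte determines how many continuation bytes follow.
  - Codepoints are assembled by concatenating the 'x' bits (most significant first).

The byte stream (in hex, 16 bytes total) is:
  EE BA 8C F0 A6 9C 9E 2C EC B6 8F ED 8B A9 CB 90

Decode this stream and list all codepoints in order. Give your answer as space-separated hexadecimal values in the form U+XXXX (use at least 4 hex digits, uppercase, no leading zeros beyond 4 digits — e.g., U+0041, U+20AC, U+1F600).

Answer: U+EE8C U+2671E U+002C U+CD8F U+D2E9 U+02D0

Derivation:
Byte[0]=EE: 3-byte lead, need 2 cont bytes. acc=0xE
Byte[1]=BA: continuation. acc=(acc<<6)|0x3A=0x3BA
Byte[2]=8C: continuation. acc=(acc<<6)|0x0C=0xEE8C
Completed: cp=U+EE8C (starts at byte 0)
Byte[3]=F0: 4-byte lead, need 3 cont bytes. acc=0x0
Byte[4]=A6: continuation. acc=(acc<<6)|0x26=0x26
Byte[5]=9C: continuation. acc=(acc<<6)|0x1C=0x99C
Byte[6]=9E: continuation. acc=(acc<<6)|0x1E=0x2671E
Completed: cp=U+2671E (starts at byte 3)
Byte[7]=2C: 1-byte ASCII. cp=U+002C
Byte[8]=EC: 3-byte lead, need 2 cont bytes. acc=0xC
Byte[9]=B6: continuation. acc=(acc<<6)|0x36=0x336
Byte[10]=8F: continuation. acc=(acc<<6)|0x0F=0xCD8F
Completed: cp=U+CD8F (starts at byte 8)
Byte[11]=ED: 3-byte lead, need 2 cont bytes. acc=0xD
Byte[12]=8B: continuation. acc=(acc<<6)|0x0B=0x34B
Byte[13]=A9: continuation. acc=(acc<<6)|0x29=0xD2E9
Completed: cp=U+D2E9 (starts at byte 11)
Byte[14]=CB: 2-byte lead, need 1 cont bytes. acc=0xB
Byte[15]=90: continuation. acc=(acc<<6)|0x10=0x2D0
Completed: cp=U+02D0 (starts at byte 14)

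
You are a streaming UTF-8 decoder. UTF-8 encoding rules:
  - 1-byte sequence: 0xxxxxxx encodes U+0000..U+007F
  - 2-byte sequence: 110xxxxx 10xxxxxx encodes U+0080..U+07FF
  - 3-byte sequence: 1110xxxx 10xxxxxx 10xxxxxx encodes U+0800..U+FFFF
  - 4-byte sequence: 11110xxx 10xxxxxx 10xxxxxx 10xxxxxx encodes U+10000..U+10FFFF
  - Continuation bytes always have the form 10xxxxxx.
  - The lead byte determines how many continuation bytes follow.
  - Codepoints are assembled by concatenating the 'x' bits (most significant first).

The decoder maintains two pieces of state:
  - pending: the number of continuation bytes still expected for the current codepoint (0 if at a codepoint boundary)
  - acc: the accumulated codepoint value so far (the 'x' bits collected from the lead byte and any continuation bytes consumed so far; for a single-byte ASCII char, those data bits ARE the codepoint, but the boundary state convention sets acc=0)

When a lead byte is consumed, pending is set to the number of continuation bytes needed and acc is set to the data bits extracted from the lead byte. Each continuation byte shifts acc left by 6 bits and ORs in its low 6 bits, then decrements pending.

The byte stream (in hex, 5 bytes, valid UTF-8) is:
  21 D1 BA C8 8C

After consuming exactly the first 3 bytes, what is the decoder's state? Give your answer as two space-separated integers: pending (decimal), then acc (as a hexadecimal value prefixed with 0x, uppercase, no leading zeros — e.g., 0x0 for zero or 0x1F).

Byte[0]=21: 1-byte. pending=0, acc=0x0
Byte[1]=D1: 2-byte lead. pending=1, acc=0x11
Byte[2]=BA: continuation. acc=(acc<<6)|0x3A=0x47A, pending=0

Answer: 0 0x47A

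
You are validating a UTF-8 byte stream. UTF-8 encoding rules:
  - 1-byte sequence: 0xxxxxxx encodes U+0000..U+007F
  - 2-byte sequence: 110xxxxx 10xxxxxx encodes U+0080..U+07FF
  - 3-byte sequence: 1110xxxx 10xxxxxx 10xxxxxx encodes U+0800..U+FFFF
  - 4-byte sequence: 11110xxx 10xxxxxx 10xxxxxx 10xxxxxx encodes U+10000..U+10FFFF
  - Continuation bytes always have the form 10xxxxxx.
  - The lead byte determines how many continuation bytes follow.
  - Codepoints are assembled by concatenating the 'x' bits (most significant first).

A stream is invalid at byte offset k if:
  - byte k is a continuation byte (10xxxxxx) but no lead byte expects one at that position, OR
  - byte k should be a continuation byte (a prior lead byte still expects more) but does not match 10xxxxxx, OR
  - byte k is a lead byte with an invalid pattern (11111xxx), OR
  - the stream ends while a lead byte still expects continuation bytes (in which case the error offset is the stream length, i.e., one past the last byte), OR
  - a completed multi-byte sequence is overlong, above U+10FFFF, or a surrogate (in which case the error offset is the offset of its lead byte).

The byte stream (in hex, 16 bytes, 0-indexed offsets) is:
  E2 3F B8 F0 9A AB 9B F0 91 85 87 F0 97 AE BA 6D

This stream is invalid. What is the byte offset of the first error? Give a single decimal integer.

Byte[0]=E2: 3-byte lead, need 2 cont bytes. acc=0x2
Byte[1]=3F: expected 10xxxxxx continuation. INVALID

Answer: 1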